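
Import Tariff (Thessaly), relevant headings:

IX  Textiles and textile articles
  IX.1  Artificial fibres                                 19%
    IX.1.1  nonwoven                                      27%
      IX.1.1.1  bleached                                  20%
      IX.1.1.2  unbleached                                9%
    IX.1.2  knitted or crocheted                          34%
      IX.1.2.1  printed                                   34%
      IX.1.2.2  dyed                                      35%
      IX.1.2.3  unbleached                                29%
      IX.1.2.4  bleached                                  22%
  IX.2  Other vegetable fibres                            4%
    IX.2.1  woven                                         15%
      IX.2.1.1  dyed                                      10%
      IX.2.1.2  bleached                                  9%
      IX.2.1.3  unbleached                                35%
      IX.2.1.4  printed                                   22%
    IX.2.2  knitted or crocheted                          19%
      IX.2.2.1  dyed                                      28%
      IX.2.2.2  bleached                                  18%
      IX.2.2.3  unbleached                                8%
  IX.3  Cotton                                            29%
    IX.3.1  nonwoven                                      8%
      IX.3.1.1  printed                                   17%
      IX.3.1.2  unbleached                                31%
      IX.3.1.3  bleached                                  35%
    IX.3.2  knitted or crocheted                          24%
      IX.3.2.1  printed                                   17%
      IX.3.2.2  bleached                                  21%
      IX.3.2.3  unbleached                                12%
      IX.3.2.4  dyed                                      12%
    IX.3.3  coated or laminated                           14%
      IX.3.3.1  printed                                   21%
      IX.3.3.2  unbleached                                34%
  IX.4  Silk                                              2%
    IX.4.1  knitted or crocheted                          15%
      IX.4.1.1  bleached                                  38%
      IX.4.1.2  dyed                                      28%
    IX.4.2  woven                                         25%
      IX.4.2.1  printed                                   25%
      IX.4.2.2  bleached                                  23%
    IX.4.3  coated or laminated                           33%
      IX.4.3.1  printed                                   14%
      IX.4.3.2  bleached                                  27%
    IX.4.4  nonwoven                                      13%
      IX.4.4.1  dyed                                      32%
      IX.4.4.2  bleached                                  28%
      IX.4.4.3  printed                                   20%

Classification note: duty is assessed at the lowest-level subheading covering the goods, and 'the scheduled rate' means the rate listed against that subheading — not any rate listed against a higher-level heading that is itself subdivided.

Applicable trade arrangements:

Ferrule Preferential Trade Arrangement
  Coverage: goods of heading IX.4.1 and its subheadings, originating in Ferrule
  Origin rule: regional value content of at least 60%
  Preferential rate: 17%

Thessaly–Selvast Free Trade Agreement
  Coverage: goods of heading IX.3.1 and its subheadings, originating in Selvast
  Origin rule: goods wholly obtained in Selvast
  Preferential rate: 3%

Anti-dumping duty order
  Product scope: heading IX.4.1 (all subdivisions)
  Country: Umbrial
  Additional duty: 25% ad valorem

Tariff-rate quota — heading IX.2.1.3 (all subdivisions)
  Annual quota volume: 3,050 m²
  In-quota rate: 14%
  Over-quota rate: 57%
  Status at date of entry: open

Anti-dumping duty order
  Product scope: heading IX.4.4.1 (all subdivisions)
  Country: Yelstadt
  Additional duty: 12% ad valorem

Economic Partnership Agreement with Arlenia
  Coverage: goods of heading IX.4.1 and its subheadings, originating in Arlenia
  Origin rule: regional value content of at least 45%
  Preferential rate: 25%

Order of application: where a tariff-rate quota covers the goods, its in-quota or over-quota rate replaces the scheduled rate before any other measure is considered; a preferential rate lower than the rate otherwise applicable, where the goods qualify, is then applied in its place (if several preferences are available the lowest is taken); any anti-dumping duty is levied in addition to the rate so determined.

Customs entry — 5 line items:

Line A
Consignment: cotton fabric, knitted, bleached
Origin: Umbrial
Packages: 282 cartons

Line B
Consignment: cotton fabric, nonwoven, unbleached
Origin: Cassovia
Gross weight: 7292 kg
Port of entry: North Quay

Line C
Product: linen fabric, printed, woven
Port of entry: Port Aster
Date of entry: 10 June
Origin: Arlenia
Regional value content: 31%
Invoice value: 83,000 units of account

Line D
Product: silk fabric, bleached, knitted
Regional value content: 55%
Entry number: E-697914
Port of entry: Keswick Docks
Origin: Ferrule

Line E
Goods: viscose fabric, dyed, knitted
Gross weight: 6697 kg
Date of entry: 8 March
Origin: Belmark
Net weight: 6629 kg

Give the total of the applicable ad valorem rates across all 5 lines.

147%

Line A: cotton → IX.3; knitted → IX.3.2; bleached → IX.3.2.2. Scheduled 21%. No special measure applies. → 21%.
Line B: cotton → IX.3; nonwoven → IX.3.1; unbleached → IX.3.1.2. Scheduled 31%. No special measure applies. → 31%.
Line C: linen → IX.2; woven → IX.2.1; printed → IX.2.1.4. Scheduled 22%. Arlenia agreement on IX.4.1: IX.2.1.4 not covered. → 22%.
Line D: silk → IX.4; knitted → IX.4.1; bleached → IX.4.1.1. Scheduled 38%. Ferrule agreement on IX.4.1: RVC < 60%. → 38%.
Line E: viscose → IX.1; knitted → IX.1.2; dyed → IX.1.2.2. Scheduled 35%. No special measure applies. → 35%.
Sum: 21% + 31% + 22% + 38% + 35% = 147%.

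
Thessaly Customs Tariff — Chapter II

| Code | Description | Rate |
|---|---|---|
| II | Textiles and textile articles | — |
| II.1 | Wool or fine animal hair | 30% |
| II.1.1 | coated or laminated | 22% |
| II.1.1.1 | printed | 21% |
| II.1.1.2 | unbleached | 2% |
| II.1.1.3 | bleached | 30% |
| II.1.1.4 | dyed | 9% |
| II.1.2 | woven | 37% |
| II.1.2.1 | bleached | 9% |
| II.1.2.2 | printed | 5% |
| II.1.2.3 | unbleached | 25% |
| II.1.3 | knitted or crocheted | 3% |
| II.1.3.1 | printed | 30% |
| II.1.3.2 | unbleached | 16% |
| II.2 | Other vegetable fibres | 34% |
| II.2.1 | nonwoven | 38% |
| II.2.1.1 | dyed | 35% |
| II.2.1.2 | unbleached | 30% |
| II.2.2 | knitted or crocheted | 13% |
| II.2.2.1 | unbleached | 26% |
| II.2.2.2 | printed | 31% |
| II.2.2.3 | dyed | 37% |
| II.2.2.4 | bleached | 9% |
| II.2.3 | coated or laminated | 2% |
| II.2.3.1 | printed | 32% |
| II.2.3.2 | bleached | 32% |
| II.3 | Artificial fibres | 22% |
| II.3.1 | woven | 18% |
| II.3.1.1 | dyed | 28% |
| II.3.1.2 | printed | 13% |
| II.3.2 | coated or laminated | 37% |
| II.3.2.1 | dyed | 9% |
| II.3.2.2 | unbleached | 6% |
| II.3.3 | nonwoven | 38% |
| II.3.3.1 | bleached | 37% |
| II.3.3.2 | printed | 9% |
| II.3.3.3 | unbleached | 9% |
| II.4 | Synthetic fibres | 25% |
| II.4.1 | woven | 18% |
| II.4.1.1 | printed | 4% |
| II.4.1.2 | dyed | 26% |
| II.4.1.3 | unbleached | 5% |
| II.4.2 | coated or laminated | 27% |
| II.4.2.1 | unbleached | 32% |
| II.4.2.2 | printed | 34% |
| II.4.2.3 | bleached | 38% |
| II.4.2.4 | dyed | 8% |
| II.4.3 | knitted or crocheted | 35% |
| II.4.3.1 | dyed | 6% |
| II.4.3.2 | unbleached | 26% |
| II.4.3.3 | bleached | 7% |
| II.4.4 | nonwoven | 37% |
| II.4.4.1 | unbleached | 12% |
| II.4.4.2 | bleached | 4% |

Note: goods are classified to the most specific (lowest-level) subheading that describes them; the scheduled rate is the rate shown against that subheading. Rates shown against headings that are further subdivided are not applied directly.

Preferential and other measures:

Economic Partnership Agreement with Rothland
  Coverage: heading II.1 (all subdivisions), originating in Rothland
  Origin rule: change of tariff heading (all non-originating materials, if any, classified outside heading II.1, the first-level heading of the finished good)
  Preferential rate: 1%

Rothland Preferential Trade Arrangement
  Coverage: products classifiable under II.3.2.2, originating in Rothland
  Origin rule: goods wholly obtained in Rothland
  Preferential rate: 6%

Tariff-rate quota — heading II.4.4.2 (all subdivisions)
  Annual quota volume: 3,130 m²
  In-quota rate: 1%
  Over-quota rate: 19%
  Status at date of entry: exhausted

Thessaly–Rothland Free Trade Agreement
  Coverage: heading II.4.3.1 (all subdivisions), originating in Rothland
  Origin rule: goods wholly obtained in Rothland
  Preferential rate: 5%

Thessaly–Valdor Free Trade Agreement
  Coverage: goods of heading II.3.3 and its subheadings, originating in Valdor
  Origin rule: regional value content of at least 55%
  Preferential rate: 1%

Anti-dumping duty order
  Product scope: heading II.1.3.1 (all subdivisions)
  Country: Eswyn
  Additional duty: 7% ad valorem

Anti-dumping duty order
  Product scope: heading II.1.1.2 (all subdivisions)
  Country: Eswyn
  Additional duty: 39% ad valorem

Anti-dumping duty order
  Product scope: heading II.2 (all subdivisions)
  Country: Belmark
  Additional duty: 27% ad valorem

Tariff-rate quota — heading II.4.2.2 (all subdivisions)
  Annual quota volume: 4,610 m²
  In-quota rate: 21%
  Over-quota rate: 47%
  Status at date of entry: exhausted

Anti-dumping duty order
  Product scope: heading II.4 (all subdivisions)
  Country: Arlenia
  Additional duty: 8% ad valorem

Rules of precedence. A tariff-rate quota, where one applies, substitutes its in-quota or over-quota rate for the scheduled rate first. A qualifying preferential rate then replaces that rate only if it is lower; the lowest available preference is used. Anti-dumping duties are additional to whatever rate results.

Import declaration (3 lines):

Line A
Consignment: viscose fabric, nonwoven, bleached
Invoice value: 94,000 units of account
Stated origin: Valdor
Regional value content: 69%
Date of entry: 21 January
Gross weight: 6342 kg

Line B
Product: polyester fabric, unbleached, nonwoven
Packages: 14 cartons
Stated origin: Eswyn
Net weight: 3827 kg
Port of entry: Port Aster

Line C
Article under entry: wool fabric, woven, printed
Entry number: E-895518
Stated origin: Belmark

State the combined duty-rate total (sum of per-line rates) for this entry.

Line A: viscose → II.3; nonwoven → II.3.3; bleached → II.3.3.1. Scheduled 37%. Valdor agreement on II.3.3: RVC ≥ 55% → 1% available; preferential 1%. → 1%.
Line B: polyester → II.4; nonwoven → II.4.4; unbleached → II.4.4.1. Scheduled 12%. No special measure applies. → 12%.
Line C: wool → II.1; woven → II.1.2; printed → II.1.2.2. Scheduled 5%. No special measure applies. → 5%.
Sum: 1% + 12% + 5% = 18%.

18%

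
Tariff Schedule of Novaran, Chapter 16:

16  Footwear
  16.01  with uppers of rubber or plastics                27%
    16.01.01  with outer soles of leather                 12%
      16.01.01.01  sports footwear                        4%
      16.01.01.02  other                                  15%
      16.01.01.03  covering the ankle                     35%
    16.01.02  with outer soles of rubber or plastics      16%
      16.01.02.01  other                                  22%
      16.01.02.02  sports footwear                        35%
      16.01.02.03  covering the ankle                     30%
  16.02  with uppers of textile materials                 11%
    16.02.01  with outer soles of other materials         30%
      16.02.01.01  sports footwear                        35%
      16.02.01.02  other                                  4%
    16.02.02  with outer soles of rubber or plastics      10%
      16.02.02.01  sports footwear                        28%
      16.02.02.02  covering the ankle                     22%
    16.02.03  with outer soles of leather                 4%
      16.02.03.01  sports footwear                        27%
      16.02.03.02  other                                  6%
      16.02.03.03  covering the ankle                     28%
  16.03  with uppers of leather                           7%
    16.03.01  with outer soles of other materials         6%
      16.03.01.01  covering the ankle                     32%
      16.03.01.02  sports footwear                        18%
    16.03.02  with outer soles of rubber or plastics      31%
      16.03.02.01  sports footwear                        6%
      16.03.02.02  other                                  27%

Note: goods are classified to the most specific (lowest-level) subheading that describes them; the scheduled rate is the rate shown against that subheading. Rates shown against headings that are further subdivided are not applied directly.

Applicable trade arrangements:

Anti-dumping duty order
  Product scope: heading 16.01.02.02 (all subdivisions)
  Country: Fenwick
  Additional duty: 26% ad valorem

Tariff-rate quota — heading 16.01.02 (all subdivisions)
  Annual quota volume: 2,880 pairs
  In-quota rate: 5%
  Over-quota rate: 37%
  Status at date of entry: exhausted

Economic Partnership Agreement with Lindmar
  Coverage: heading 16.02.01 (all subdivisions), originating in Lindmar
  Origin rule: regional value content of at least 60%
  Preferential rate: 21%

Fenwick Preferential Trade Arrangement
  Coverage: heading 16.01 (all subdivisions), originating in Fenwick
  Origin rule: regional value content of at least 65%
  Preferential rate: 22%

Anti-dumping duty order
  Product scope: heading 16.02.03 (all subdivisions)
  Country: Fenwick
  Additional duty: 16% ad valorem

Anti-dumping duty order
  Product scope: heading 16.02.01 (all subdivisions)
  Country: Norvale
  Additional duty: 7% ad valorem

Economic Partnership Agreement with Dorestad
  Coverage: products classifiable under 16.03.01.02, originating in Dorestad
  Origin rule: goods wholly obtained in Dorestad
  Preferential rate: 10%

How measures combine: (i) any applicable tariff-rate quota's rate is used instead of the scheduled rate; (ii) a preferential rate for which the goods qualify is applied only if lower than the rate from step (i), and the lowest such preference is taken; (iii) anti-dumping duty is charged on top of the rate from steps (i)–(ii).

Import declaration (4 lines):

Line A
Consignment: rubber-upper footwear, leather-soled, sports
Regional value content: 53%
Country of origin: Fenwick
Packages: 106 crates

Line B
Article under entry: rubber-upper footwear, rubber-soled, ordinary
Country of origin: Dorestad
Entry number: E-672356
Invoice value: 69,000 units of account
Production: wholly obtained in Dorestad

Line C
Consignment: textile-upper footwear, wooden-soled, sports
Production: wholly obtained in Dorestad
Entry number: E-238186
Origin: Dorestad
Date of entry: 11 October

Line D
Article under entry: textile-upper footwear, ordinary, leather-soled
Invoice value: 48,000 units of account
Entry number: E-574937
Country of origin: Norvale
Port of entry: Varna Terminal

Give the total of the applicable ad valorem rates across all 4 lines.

Line A: rubber-upper → 16.01; leather-soled → 16.01.01; sports → 16.01.01.01. Scheduled 4%. Fenwick agreement on 16.01: RVC < 65%. → 4%.
Line B: rubber-upper → 16.01; rubber-soled → 16.01.02; ordinary → 16.01.02.01. Scheduled 22%. quota on 16.01.02 exhausted → over-quota 37%; Dorestad agreement on 16.03.01.02: 16.01.02.01 not covered. → 37%.
Line C: textile-upper → 16.02; wooden-soled → 16.02.01; sports → 16.02.01.01. Scheduled 35%. Dorestad agreement on 16.03.01.02: 16.02.01.01 not covered. → 35%.
Line D: textile-upper → 16.02; leather-soled → 16.02.03; ordinary → 16.02.03.02. Scheduled 6%. No special measure applies. → 6%.
Sum: 4% + 37% + 35% + 6% = 82%.

82%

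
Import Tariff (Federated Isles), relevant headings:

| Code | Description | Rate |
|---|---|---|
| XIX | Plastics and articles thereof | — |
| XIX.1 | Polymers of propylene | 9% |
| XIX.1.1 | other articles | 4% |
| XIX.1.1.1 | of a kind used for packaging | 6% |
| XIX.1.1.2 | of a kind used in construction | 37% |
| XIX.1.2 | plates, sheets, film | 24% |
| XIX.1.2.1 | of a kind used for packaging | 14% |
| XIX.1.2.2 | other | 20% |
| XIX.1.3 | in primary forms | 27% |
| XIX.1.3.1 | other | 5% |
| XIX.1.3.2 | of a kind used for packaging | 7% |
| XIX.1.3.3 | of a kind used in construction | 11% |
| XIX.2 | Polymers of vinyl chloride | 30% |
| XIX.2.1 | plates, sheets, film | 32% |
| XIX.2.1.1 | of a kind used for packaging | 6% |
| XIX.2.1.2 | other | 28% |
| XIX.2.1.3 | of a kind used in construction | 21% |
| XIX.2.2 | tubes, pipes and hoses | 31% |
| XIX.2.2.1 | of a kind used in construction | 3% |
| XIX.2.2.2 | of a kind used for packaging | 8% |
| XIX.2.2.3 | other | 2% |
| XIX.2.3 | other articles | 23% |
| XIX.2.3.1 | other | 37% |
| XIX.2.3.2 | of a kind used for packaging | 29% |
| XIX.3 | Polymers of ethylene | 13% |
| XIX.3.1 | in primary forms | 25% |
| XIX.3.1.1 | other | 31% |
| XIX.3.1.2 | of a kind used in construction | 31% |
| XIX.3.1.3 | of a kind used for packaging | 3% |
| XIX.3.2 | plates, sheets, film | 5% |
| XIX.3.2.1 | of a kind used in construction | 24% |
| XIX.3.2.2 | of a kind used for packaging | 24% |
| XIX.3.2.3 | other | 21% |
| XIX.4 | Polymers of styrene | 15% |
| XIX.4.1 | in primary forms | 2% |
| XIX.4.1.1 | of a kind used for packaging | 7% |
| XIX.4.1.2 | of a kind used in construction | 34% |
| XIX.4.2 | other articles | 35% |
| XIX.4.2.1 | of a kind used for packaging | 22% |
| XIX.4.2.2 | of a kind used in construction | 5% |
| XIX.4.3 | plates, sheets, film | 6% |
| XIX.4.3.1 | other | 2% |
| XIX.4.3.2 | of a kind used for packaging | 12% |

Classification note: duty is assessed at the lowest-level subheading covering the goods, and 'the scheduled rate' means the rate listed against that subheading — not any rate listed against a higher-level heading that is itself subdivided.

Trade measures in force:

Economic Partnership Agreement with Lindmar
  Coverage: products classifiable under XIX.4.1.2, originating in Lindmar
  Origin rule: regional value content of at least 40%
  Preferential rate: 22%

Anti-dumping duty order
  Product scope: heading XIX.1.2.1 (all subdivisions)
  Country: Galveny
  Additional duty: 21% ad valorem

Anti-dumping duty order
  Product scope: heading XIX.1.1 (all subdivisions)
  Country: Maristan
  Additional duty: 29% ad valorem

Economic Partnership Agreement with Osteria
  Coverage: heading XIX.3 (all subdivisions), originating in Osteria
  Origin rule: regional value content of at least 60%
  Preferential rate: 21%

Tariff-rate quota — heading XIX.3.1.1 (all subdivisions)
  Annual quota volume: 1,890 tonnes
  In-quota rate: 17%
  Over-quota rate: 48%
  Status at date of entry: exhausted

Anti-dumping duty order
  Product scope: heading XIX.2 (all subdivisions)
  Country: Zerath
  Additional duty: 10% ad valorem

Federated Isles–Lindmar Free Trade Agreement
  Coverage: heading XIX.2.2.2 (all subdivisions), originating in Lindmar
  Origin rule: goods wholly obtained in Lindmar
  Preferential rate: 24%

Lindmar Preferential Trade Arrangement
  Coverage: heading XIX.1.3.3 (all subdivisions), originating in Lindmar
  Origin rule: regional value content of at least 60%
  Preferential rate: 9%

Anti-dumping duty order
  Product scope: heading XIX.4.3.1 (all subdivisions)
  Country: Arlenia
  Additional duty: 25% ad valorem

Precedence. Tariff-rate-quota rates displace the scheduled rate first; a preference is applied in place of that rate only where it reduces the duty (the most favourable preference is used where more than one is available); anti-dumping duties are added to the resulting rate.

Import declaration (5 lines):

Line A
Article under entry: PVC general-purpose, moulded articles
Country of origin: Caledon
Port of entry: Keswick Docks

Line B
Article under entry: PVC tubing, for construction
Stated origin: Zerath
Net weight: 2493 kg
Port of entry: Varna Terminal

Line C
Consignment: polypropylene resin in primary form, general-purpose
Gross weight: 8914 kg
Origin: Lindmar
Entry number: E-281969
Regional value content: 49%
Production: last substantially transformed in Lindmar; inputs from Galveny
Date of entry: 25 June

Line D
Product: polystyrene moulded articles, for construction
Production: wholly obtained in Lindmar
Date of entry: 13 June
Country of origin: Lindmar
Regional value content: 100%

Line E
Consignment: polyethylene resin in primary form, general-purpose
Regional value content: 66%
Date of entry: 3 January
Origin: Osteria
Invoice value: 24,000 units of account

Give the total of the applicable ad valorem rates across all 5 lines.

81%

Line A: PVC → XIX.2; moulded articles → XIX.2.3; general-purpose → XIX.2.3.1. Scheduled 37%. No special measure applies. → 37%.
Line B: PVC → XIX.2; tubing → XIX.2.2; for construction → XIX.2.2.1. Scheduled 3%. anti-dumping (Zerath, XIX.2): +10%; total 3% + 10% = 13%. → 13%.
Line C: polypropylene → XIX.1; resin in primary form → XIX.1.3; general-purpose → XIX.1.3.1. Scheduled 5%. Lindmar agreement on XIX.4.1.2: XIX.1.3.1 not covered; Lindmar agreement on XIX.2.2.2: XIX.1.3.1 not covered; Lindmar agreement on XIX.1.3.3: XIX.1.3.1 not covered. → 5%.
Line D: polystyrene → XIX.4; moulded articles → XIX.4.2; for construction → XIX.4.2.2. Scheduled 5%. Lindmar agreement on XIX.4.1.2: XIX.4.2.2 not covered; Lindmar agreement on XIX.2.2.2: XIX.4.2.2 not covered; Lindmar agreement on XIX.1.3.3: XIX.4.2.2 not covered. → 5%.
Line E: polyethylene → XIX.3; resin in primary form → XIX.3.1; general-purpose → XIX.3.1.1. Scheduled 31%. quota on XIX.3.1.1 exhausted → over-quota 48%; Osteria agreement on XIX.3: RVC ≥ 60% → 21% available; preferential 21%. → 21%.
Sum: 37% + 13% + 5% + 5% + 21% = 81%.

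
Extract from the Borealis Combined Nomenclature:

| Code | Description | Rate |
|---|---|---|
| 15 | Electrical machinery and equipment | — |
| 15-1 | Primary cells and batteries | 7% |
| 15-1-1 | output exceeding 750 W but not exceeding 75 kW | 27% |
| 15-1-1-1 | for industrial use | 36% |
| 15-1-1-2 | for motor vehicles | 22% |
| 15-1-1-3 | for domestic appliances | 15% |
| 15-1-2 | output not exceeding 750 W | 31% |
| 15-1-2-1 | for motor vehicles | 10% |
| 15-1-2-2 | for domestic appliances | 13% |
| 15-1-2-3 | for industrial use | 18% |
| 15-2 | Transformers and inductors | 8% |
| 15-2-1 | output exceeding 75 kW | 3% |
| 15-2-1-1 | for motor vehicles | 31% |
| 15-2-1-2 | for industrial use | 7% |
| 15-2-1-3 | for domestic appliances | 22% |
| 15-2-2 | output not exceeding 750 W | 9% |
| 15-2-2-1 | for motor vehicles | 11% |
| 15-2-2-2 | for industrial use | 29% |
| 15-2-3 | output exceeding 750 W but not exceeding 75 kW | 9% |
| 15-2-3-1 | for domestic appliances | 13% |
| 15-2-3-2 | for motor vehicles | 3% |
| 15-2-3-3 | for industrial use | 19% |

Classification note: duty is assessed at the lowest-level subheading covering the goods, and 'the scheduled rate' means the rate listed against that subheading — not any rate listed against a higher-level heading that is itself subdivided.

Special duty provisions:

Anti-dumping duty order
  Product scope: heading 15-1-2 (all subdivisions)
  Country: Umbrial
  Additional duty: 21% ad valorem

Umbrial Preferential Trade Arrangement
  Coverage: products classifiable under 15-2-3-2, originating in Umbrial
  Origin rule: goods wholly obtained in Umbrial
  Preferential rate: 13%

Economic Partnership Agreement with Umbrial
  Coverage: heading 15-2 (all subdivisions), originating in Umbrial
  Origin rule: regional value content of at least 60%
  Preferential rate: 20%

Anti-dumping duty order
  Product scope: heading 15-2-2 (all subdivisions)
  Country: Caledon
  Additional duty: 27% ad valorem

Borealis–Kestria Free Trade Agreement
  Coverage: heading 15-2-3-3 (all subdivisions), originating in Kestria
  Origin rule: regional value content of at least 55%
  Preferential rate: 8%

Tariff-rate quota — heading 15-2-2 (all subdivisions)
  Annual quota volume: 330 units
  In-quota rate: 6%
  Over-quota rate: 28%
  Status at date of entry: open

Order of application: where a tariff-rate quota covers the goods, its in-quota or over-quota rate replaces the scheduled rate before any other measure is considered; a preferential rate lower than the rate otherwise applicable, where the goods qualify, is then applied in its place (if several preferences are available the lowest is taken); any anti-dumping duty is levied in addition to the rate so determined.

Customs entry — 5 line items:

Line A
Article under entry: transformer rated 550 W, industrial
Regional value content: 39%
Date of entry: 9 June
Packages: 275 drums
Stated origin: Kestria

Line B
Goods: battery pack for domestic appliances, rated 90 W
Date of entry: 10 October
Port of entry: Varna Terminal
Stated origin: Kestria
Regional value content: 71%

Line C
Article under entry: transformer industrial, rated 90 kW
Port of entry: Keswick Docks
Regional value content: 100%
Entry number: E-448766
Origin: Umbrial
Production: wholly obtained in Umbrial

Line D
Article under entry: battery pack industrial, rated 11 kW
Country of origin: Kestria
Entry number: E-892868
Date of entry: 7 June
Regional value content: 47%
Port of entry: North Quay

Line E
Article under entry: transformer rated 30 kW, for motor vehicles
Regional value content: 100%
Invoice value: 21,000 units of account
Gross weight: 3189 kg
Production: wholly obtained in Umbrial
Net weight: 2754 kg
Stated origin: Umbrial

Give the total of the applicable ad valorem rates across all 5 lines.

Line A: transformer → 15-2; rated 550 W → 15-2-2; industrial → 15-2-2-2. Scheduled 29%. quota on 15-2-2 open → in-quota 6%; Kestria agreement on 15-2-3-3: 15-2-2-2 not covered. → 6%.
Line B: battery pack → 15-1; rated 90 W → 15-1-2; for domestic appliances → 15-1-2-2. Scheduled 13%. Kestria agreement on 15-2-3-3: 15-1-2-2 not covered. → 13%.
Line C: transformer → 15-2; rated 90 kW → 15-2-1; industrial → 15-2-1-2. Scheduled 7%. Umbrial agreement on 15-2-3-2: 15-2-1-2 not covered; Umbrial agreement on 15-2: RVC ≥ 60% → 20% available; preference 20% not lower than 7% → no reduction. → 7%.
Line D: battery pack → 15-1; rated 11 kW → 15-1-1; industrial → 15-1-1-1. Scheduled 36%. Kestria agreement on 15-2-3-3: 15-1-1-1 not covered. → 36%.
Line E: transformer → 15-2; rated 30 kW → 15-2-3; for motor vehicles → 15-2-3-2. Scheduled 3%. Umbrial agreement on 15-2-3-2: wholly obtained → 13% available; Umbrial agreement on 15-2: RVC ≥ 60% → 20% available; preference 13% not lower than 3% → no reduction. → 3%.
Sum: 6% + 13% + 7% + 36% + 3% = 65%.

65%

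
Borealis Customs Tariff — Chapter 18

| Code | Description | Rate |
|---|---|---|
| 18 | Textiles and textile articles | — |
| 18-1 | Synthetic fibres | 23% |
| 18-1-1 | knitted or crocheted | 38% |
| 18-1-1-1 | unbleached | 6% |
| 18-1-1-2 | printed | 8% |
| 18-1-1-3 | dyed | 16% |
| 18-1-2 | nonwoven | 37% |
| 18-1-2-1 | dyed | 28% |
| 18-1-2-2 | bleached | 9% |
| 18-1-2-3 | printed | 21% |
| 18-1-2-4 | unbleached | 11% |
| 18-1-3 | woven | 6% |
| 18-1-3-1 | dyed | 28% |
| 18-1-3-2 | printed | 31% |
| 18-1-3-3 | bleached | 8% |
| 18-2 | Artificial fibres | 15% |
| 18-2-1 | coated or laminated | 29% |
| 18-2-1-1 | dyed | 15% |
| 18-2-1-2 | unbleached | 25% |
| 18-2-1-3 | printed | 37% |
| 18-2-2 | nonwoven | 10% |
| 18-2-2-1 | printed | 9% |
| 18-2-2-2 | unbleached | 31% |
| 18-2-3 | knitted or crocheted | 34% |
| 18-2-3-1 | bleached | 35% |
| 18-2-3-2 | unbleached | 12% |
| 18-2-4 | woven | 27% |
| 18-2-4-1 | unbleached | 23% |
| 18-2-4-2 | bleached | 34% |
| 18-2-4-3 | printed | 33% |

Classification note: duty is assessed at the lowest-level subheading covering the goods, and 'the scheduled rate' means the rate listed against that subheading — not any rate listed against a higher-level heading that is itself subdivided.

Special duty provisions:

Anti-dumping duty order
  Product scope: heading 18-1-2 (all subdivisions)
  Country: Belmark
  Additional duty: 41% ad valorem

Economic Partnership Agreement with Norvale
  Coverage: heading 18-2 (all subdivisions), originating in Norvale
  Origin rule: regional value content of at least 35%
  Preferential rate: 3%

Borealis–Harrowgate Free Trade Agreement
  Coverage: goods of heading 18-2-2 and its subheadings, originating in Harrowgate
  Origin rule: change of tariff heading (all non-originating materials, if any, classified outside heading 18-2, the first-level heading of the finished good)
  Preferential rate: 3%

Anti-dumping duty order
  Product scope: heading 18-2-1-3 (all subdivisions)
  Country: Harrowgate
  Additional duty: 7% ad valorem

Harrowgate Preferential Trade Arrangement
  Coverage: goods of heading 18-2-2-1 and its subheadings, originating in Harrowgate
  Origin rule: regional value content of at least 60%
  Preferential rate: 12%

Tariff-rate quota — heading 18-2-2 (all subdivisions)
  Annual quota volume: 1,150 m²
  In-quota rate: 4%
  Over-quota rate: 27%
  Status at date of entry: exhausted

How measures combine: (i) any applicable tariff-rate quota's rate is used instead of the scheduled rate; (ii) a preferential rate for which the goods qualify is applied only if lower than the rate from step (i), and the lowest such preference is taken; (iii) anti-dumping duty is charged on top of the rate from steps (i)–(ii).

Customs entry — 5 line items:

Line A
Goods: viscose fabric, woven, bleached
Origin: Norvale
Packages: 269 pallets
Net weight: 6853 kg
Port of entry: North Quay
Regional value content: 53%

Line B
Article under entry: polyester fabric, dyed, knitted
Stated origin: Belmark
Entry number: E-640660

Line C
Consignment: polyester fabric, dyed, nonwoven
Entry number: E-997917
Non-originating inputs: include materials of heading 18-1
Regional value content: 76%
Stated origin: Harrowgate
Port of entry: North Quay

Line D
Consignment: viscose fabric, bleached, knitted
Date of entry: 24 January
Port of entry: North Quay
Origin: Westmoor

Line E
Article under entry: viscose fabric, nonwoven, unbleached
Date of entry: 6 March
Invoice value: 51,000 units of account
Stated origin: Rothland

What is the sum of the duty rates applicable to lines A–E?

109%

Line A: viscose → 18-2; woven → 18-2-4; bleached → 18-2-4-2. Scheduled 34%. Norvale agreement on 18-2: RVC ≥ 35% → 3% available; preferential 3%. → 3%.
Line B: polyester → 18-1; knitted → 18-1-1; dyed → 18-1-1-3. Scheduled 16%. No special measure applies. → 16%.
Line C: polyester → 18-1; nonwoven → 18-1-2; dyed → 18-1-2-1. Scheduled 28%. Harrowgate agreement on 18-2-2: 18-1-2-1 not covered; Harrowgate agreement on 18-2-2-1: 18-1-2-1 not covered. → 28%.
Line D: viscose → 18-2; knitted → 18-2-3; bleached → 18-2-3-1. Scheduled 35%. No special measure applies. → 35%.
Line E: viscose → 18-2; nonwoven → 18-2-2; unbleached → 18-2-2-2. Scheduled 31%. quota on 18-2-2 exhausted → over-quota 27%. → 27%.
Sum: 3% + 16% + 28% + 35% + 27% = 109%.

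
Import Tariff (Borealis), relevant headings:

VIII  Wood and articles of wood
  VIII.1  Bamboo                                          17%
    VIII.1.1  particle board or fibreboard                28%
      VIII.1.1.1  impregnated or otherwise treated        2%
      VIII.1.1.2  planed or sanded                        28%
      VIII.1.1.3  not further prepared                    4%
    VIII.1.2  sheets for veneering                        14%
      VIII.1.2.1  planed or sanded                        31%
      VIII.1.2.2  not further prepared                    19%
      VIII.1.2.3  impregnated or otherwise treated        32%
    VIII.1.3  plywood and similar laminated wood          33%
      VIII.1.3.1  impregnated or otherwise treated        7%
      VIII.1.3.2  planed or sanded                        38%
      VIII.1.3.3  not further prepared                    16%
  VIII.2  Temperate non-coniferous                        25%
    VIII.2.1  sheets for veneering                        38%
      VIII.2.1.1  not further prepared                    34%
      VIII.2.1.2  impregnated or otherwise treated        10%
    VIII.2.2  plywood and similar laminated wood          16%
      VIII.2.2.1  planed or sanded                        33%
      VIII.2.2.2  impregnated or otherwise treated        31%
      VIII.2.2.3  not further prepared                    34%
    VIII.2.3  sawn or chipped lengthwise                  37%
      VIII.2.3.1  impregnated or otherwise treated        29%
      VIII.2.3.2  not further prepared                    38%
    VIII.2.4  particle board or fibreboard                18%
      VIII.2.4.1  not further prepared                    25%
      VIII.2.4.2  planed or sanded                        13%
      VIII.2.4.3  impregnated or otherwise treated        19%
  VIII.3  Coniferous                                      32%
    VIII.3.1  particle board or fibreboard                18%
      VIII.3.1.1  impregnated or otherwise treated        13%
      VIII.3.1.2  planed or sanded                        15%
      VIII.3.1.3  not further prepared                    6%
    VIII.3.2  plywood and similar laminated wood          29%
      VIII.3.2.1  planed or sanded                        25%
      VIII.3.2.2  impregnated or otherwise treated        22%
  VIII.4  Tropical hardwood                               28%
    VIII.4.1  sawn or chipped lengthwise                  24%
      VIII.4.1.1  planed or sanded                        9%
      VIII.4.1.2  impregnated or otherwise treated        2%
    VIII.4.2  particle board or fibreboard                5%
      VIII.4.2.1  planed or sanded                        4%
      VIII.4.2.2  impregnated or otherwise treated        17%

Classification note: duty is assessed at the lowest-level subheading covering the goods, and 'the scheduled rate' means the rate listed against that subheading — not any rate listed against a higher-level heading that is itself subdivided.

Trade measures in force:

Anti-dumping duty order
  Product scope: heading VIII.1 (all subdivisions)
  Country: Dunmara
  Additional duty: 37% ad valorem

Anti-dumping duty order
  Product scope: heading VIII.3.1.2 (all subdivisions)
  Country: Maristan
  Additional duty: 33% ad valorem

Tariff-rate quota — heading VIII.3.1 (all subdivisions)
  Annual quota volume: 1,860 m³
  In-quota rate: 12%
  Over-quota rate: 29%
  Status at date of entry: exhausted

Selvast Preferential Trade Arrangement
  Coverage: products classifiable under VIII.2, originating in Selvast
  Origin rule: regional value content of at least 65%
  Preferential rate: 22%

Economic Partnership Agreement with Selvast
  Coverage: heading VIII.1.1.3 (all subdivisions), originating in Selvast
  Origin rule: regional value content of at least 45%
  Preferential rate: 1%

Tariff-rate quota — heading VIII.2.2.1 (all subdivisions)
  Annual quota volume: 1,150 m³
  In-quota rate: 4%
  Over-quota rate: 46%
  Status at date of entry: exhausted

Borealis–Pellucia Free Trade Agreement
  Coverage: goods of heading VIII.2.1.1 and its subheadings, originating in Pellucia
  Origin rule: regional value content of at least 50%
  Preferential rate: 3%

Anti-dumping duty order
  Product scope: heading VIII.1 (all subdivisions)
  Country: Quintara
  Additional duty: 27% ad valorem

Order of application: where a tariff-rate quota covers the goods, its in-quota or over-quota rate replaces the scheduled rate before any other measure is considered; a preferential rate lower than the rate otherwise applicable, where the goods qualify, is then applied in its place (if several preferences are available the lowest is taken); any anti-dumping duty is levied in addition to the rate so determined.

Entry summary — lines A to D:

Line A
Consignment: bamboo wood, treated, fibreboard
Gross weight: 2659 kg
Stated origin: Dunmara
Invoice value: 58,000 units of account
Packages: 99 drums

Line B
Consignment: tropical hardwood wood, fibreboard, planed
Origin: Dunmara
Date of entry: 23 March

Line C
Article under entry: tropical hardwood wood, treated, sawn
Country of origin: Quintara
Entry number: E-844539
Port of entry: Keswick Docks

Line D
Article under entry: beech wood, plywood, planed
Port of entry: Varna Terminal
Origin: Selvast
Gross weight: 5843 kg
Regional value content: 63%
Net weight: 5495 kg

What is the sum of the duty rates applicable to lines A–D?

91%

Line A: bamboo → VIII.1; fibreboard → VIII.1.1; treated → VIII.1.1.1. Scheduled 2%. anti-dumping (Dunmara, VIII.1): +37%; total 2% + 37% = 39%. → 39%.
Line B: tropical hardwood → VIII.4; fibreboard → VIII.4.2; planed → VIII.4.2.1. Scheduled 4%. No special measure applies. → 4%.
Line C: tropical hardwood → VIII.4; sawn → VIII.4.1; treated → VIII.4.1.2. Scheduled 2%. No special measure applies. → 2%.
Line D: beech → VIII.2; plywood → VIII.2.2; planed → VIII.2.2.1. Scheduled 33%. quota on VIII.2.2.1 exhausted → over-quota 46%; Selvast agreement on VIII.2: RVC < 65%; Selvast agreement on VIII.1.1.3: VIII.2.2.1 not covered. → 46%.
Sum: 39% + 4% + 2% + 46% = 91%.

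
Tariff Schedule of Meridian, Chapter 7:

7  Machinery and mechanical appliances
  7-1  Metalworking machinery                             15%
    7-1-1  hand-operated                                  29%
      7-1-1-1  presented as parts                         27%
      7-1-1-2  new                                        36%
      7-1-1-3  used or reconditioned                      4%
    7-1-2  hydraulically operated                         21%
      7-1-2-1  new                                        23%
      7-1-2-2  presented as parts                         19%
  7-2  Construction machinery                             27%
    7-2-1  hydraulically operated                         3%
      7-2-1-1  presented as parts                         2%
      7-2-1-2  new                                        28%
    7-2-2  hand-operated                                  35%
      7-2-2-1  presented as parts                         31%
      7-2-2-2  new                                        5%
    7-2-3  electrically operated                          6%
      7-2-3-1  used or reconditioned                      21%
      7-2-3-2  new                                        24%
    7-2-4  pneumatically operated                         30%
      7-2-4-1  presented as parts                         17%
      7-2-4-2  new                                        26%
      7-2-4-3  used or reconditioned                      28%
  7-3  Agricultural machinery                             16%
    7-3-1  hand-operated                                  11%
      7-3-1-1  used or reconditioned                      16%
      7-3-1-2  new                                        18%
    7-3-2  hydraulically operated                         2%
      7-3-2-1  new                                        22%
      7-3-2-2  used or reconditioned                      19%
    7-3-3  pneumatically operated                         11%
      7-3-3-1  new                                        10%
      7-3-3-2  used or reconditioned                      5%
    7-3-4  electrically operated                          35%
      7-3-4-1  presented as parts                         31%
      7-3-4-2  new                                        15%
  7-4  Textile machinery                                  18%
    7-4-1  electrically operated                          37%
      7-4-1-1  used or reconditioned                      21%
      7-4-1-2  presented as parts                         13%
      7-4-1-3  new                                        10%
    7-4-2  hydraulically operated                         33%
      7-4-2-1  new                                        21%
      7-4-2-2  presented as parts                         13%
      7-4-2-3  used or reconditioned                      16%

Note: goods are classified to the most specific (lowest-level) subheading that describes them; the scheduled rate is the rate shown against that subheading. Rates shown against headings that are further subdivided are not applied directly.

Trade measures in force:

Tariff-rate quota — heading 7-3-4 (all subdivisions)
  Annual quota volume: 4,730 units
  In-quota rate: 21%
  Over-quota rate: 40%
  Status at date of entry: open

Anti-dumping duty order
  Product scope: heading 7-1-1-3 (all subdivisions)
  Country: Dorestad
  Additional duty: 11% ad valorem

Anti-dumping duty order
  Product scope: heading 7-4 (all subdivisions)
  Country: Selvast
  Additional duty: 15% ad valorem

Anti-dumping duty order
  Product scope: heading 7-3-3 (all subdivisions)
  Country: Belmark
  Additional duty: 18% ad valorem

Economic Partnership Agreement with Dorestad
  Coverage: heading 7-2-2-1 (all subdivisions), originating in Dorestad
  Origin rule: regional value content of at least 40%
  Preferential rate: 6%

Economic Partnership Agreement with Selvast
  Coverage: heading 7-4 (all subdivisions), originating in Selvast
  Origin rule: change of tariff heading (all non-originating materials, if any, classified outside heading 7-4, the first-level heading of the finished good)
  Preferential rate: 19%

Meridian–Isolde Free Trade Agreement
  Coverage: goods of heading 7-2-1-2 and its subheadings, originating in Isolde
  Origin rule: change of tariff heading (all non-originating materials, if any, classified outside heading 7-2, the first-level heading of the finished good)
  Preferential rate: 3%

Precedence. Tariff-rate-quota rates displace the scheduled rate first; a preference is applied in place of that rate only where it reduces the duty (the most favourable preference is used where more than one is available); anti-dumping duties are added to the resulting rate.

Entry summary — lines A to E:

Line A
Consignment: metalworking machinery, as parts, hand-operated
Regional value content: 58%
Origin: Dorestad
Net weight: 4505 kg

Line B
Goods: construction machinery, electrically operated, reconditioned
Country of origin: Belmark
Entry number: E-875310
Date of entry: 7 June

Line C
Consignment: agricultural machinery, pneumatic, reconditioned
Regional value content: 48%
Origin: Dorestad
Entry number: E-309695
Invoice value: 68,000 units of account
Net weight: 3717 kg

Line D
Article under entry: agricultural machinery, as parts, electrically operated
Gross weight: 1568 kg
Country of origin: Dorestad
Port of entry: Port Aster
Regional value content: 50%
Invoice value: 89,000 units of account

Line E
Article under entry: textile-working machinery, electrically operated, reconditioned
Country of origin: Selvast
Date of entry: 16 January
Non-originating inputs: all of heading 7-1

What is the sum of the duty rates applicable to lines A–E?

108%

Line A: metalworking → 7-1; hand-operated → 7-1-1; as parts → 7-1-1-1. Scheduled 27%. Dorestad agreement on 7-2-2-1: 7-1-1-1 not covered. → 27%.
Line B: construction → 7-2; electrically operated → 7-2-3; reconditioned → 7-2-3-1. Scheduled 21%. No special measure applies. → 21%.
Line C: agricultural → 7-3; pneumatic → 7-3-3; reconditioned → 7-3-3-2. Scheduled 5%. Dorestad agreement on 7-2-2-1: 7-3-3-2 not covered. → 5%.
Line D: agricultural → 7-3; electrically operated → 7-3-4; as parts → 7-3-4-1. Scheduled 31%. quota on 7-3-4 open → in-quota 21%; Dorestad agreement on 7-2-2-1: 7-3-4-1 not covered. → 21%.
Line E: textile-working → 7-4; electrically operated → 7-4-1; reconditioned → 7-4-1-1. Scheduled 21%. Selvast agreement on 7-4: CTH met → 19% available; preferential 19%; anti-dumping (Selvast, 7-4): +15%; total 19% + 15% = 34%. → 34%.
Sum: 27% + 21% + 5% + 21% + 34% = 108%.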